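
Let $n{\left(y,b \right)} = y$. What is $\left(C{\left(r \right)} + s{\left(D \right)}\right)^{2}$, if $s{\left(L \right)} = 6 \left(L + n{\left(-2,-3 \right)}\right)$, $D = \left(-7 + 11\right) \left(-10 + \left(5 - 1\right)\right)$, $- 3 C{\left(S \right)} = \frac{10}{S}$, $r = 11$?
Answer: $\frac{26604964}{1089} \approx 24431.0$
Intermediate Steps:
$C{\left(S \right)} = - \frac{10}{3 S}$ ($C{\left(S \right)} = - \frac{10 \frac{1}{S}}{3} = - \frac{10}{3 S}$)
$D = -24$ ($D = 4 \left(-10 + \left(5 - 1\right)\right) = 4 \left(-10 + 4\right) = 4 \left(-6\right) = -24$)
$s{\left(L \right)} = -12 + 6 L$ ($s{\left(L \right)} = 6 \left(L - 2\right) = 6 \left(-2 + L\right) = -12 + 6 L$)
$\left(C{\left(r \right)} + s{\left(D \right)}\right)^{2} = \left(- \frac{10}{3 \cdot 11} + \left(-12 + 6 \left(-24\right)\right)\right)^{2} = \left(\left(- \frac{10}{3}\right) \frac{1}{11} - 156\right)^{2} = \left(- \frac{10}{33} - 156\right)^{2} = \left(- \frac{5158}{33}\right)^{2} = \frac{26604964}{1089}$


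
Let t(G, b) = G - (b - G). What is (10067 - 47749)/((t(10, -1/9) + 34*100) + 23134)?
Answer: -339138/238987 ≈ -1.4191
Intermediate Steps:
t(G, b) = -b + 2*G (t(G, b) = G + (G - b) = -b + 2*G)
(10067 - 47749)/((t(10, -1/9) + 34*100) + 23134) = (10067 - 47749)/(((-(-1)/9 + 2*10) + 34*100) + 23134) = -37682/(((-(-1)/9 + 20) + 3400) + 23134) = -37682/(((-1*(-1/9) + 20) + 3400) + 23134) = -37682/(((1/9 + 20) + 3400) + 23134) = -37682/((181/9 + 3400) + 23134) = -37682/(30781/9 + 23134) = -37682/238987/9 = -37682*9/238987 = -339138/238987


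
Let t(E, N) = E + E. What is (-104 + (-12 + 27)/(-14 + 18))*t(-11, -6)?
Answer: 4411/2 ≈ 2205.5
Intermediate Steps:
t(E, N) = 2*E
(-104 + (-12 + 27)/(-14 + 18))*t(-11, -6) = (-104 + (-12 + 27)/(-14 + 18))*(2*(-11)) = (-104 + 15/4)*(-22) = -401/4*(-22) = 4411/2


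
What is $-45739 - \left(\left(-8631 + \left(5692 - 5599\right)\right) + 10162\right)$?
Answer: $-47363$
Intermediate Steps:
$-45739 - \left(\left(-8631 + \left(5692 - 5599\right)\right) + 10162\right) = -45739 - \left(\left(-8631 + 93\right) + 10162\right) = -45739 - \left(-8538 + 10162\right) = -45739 - 1624 = -47363$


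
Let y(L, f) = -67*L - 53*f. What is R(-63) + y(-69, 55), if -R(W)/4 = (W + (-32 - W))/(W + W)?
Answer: 107540/63 ≈ 1707.0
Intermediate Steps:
R(W) = 64/W (R(W) = -4*(W + (-32 - W))/(W + W) = -(-128)/(2*W) = -(-128)*1/(2*W) = -(-64)/W = 64/W)
R(-63) + y(-69, 55) = 64/(-63) + (-67*(-69) - 53*55) = 64*(-1/63) + (4623 - 2915) = -64/63 + 1708 = 107540/63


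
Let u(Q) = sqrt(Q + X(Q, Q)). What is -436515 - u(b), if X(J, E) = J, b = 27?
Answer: -436515 - 3*sqrt(6) ≈ -4.3652e+5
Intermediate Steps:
u(Q) = sqrt(2)*sqrt(Q) (u(Q) = sqrt(Q + Q) = sqrt(2*Q) = sqrt(2)*sqrt(Q))
-436515 - u(b) = -436515 - sqrt(2)*sqrt(27) = -436515 - sqrt(2)*3*sqrt(3) = -436515 - 3*sqrt(6)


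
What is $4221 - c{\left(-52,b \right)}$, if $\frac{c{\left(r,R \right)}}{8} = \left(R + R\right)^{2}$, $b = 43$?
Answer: $-54947$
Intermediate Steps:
$c{\left(r,R \right)} = 32 R^{2}$ ($c{\left(r,R \right)} = 8 \left(R + R\right)^{2} = 8 \left(2 R\right)^{2} = 8 \cdot 4 R^{2} = 32 R^{2}$)
$4221 - c{\left(-52,b \right)} = 4221 - 32 \cdot 43^{2} = 4221 - 32 \cdot 1849 = 4221 - 59168 = -54947$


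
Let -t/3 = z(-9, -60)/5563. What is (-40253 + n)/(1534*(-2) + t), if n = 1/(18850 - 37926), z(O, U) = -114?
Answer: 4271639831927/325568985592 ≈ 13.121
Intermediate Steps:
n = -1/19076 (n = 1/(-19076) = -1/19076 ≈ -5.2422e-5)
t = 342/5563 (t = -(-342)/5563 = -3*(-114/5563) = 342/5563 ≈ 0.061478)
(-40253 + n)/(1534*(-2) + t) = (-40253 - 1/19076)/(1534*(-2) + 342/5563) = -767866229/(19076*(-3068 + 342/5563)) = -767866229/(19076*(-17066942/5563)) = -767866229/19076*(-5563/17066942) = 4271639831927/325568985592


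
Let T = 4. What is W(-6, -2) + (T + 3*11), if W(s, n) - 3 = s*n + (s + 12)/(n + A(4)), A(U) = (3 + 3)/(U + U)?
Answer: 236/5 ≈ 47.200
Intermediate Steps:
A(U) = 3/U (A(U) = 6/((2*U)) = 6*(1/(2*U)) = 3/U)
W(s, n) = 3 + n*s + (12 + s)/(¾ + n) (W(s, n) = 3 + (s*n + (s + 12)/(n + 3/4)) = 3 + (n*s + (12 + s)/(n + 3*(¼))) = 3 + (n*s + (12 + s)/(n + ¾)) = 3 + (n*s + (12 + s)/(¾ + n)) = 3 + n*s + (12 + s)/(¾ + n))
W(-6, -2) + (T + 3*11) = (57 + 4*(-6) + 12*(-2) + 3*(-2)*(-6) + 4*(-6)*(-2)²)/(3 + 4*(-2)) + (4 + 3*11) = (57 - 24 - 24 + 36 + 4*(-6)*4)/(3 - 8) + (4 + 33) = (57 - 24 - 24 + 36 - 96)/(-5) + 37 = -⅕*(-51) + 37 = 51/5 + 37 = 236/5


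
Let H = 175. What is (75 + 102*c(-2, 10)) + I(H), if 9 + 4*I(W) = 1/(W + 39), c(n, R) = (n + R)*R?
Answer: 7047235/856 ≈ 8232.8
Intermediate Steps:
c(n, R) = R*(R + n) (c(n, R) = (R + n)*R = R*(R + n))
I(W) = -9/4 + 1/(4*(39 + W)) (I(W) = -9/4 + 1/(4*(W + 39)) = -9/4 + 1/(4*(39 + W)))
(75 + 102*c(-2, 10)) + I(H) = (75 + 102*(10*(10 - 2))) + (-350 - 9*175)/(4*(39 + 175)) = (75 + 102*(10*8)) + (1/4)*(-350 - 1575)/214 = (75 + 102*80) + (1/4)*(1/214)*(-1925) = (75 + 8160) - 1925/856 = 8235 - 1925/856 = 7047235/856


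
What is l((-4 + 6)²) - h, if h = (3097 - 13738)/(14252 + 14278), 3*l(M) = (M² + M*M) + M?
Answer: 117667/9510 ≈ 12.373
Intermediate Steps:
l(M) = M/3 + 2*M²/3 (l(M) = ((M² + M*M) + M)/3 = ((M² + M²) + M)/3 = (2*M² + M)/3 = (M + 2*M²)/3 = M/3 + 2*M²/3)
h = -3547/9510 (h = -10641/28530 = -10641*1/28530 = -3547/9510 ≈ -0.37298)
l((-4 + 6)²) - h = (-4 + 6)²*(1 + 2*(-4 + 6)²)/3 - 1*(-3547/9510) = (⅓)*2²*(1 + 2*2²) + 3547/9510 = (⅓)*4*(1 + 2*4) + 3547/9510 = (⅓)*4*(1 + 8) + 3547/9510 = (⅓)*4*9 + 3547/9510 = 12 + 3547/9510 = 117667/9510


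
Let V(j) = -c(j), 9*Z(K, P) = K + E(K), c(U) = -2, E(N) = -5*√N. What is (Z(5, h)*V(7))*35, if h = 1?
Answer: 350/9 - 350*√5/9 ≈ -48.069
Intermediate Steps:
Z(K, P) = -5*√K/9 + K/9 (Z(K, P) = (K - 5*√K)/9 = -5*√K/9 + K/9)
V(j) = 2 (V(j) = -1*(-2) = 2)
(Z(5, h)*V(7))*35 = ((-5*√5/9 + (⅑)*5)*2)*35 = ((-5*√5/9 + 5/9)*2)*35 = ((5/9 - 5*√5/9)*2)*35 = (10/9 - 10*√5/9)*35 = 350/9 - 350*√5/9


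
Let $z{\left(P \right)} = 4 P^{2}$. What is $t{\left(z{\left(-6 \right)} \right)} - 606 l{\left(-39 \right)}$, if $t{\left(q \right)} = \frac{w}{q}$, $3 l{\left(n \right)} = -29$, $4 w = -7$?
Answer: $\frac{3374201}{576} \approx 5858.0$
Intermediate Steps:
$w = - \frac{7}{4}$ ($w = \frac{1}{4} \left(-7\right) = - \frac{7}{4} \approx -1.75$)
$l{\left(n \right)} = - \frac{29}{3}$ ($l{\left(n \right)} = \frac{1}{3} \left(-29\right) = - \frac{29}{3}$)
$t{\left(q \right)} = - \frac{7}{4 q}$
$t{\left(z{\left(-6 \right)} \right)} - 606 l{\left(-39 \right)} = - \frac{7}{4 \cdot 4 \left(-6\right)^{2}} - -5858 = - \frac{7}{4 \cdot 4 \cdot 36} + 5858 = - \frac{7}{4 \cdot 144} + 5858 = \left(- \frac{7}{4}\right) \frac{1}{144} + 5858 = - \frac{7}{576} + 5858 = \frac{3374201}{576}$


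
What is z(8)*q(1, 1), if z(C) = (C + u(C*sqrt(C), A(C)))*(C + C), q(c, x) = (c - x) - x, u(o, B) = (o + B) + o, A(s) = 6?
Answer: -224 - 512*sqrt(2) ≈ -948.08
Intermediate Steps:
u(o, B) = B + 2*o (u(o, B) = (B + o) + o = B + 2*o)
q(c, x) = c - 2*x
z(C) = 2*C*(6 + C + 2*C**(3/2)) (z(C) = (C + (6 + 2*(C*sqrt(C))))*(C + C) = (C + (6 + 2*C**(3/2)))*(2*C) = (6 + C + 2*C**(3/2))*(2*C) = 2*C*(6 + C + 2*C**(3/2)))
z(8)*q(1, 1) = (2*8*(6 + 8 + 2*8**(3/2)))*(1 - 2*1) = (2*8*(6 + 8 + 2*(16*sqrt(2))))*(1 - 2) = (2*8*(6 + 8 + 32*sqrt(2)))*(-1) = (2*8*(14 + 32*sqrt(2)))*(-1) = (224 + 512*sqrt(2))*(-1) = -224 - 512*sqrt(2)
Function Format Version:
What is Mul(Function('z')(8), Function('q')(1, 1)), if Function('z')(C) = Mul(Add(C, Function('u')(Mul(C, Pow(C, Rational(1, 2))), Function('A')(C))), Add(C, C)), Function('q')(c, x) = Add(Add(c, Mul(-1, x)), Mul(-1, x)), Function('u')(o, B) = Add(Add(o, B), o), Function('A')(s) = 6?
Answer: Add(-224, Mul(-512, Pow(2, Rational(1, 2)))) ≈ -948.08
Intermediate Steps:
Function('u')(o, B) = Add(B, Mul(2, o)) (Function('u')(o, B) = Add(Add(B, o), o) = Add(B, Mul(2, o)))
Function('q')(c, x) = Add(c, Mul(-2, x))
Function('z')(C) = Mul(2, C, Add(6, C, Mul(2, Pow(C, Rational(3, 2))))) (Function('z')(C) = Mul(Add(C, Add(6, Mul(2, Mul(C, Pow(C, Rational(1, 2)))))), Add(C, C)) = Mul(Add(C, Add(6, Mul(2, Pow(C, Rational(3, 2))))), Mul(2, C)) = Mul(Add(6, C, Mul(2, Pow(C, Rational(3, 2)))), Mul(2, C)) = Mul(2, C, Add(6, C, Mul(2, Pow(C, Rational(3, 2))))))
Mul(Function('z')(8), Function('q')(1, 1)) = Mul(Mul(2, 8, Add(6, 8, Mul(2, Pow(8, Rational(3, 2))))), Add(1, Mul(-2, 1))) = Mul(Mul(2, 8, Add(6, 8, Mul(2, Mul(16, Pow(2, Rational(1, 2)))))), Add(1, -2)) = Mul(Mul(2, 8, Add(6, 8, Mul(32, Pow(2, Rational(1, 2))))), -1) = Mul(Mul(2, 8, Add(14, Mul(32, Pow(2, Rational(1, 2))))), -1) = Mul(Add(224, Mul(512, Pow(2, Rational(1, 2)))), -1) = Add(-224, Mul(-512, Pow(2, Rational(1, 2))))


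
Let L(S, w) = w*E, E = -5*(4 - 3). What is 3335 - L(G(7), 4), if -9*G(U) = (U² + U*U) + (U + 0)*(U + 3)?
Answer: 3355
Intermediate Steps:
E = -5 (E = -5*1 = -5)
G(U) = -2*U²/9 - U*(3 + U)/9 (G(U) = -((U² + U*U) + (U + 0)*(U + 3))/9 = -((U² + U²) + U*(3 + U))/9 = -(2*U² + U*(3 + U))/9 = -2*U²/9 - U*(3 + U)/9)
L(S, w) = -5*w (L(S, w) = w*(-5) = -5*w)
3335 - L(G(7), 4) = 3335 - (-5)*4 = 3335 - 1*(-20) = 3335 + 20 = 3355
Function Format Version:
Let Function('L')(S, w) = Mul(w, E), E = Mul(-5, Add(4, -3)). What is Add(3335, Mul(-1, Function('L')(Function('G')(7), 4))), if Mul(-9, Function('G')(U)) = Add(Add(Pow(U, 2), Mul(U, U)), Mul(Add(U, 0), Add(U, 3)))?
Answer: 3355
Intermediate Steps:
E = -5 (E = Mul(-5, 1) = -5)
Function('G')(U) = Add(Mul(Rational(-2, 9), Pow(U, 2)), Mul(Rational(-1, 9), U, Add(3, U))) (Function('G')(U) = Mul(Rational(-1, 9), Add(Add(Pow(U, 2), Mul(U, U)), Mul(Add(U, 0), Add(U, 3)))) = Mul(Rational(-1, 9), Add(Add(Pow(U, 2), Pow(U, 2)), Mul(U, Add(3, U)))) = Mul(Rational(-1, 9), Add(Mul(2, Pow(U, 2)), Mul(U, Add(3, U)))) = Add(Mul(Rational(-2, 9), Pow(U, 2)), Mul(Rational(-1, 9), U, Add(3, U))))
Function('L')(S, w) = Mul(-5, w) (Function('L')(S, w) = Mul(w, -5) = Mul(-5, w))
Add(3335, Mul(-1, Function('L')(Function('G')(7), 4))) = Add(3335, Mul(-1, Mul(-5, 4))) = Add(3335, Mul(-1, -20)) = Add(3335, 20) = 3355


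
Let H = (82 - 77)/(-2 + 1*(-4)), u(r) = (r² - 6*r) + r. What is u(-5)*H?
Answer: -125/3 ≈ -41.667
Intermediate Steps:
u(r) = r² - 5*r
H = -⅚ (H = 5/(-2 - 4) = 5/(-6) = 5*(-⅙) = -⅚ ≈ -0.83333)
u(-5)*H = -5*(-5 - 5)*(-⅚) = -5*(-10)*(-⅚) = 50*(-⅚) = -125/3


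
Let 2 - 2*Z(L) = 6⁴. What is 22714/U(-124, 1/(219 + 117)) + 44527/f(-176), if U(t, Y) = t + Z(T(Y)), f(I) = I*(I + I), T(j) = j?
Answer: -1372847411/47764992 ≈ -28.742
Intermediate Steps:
Z(L) = -647 (Z(L) = 1 - ½*6⁴ = 1 - ½*1296 = 1 - 648 = -647)
f(I) = 2*I² (f(I) = I*(2*I) = 2*I²)
U(t, Y) = -647 + t (U(t, Y) = t - 647 = -647 + t)
22714/U(-124, 1/(219 + 117)) + 44527/f(-176) = 22714/(-647 - 124) + 44527/((2*(-176)²)) = 22714/(-771) + 44527/((2*30976)) = 22714*(-1/771) + 44527/61952 = -22714/771 + 44527*(1/61952) = -22714/771 + 44527/61952 = -1372847411/47764992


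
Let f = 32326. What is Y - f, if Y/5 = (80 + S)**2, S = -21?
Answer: -14921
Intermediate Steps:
Y = 17405 (Y = 5*(80 - 21)**2 = 5*59**2 = 5*3481 = 17405)
Y - f = 17405 - 1*32326 = 17405 - 32326 = -14921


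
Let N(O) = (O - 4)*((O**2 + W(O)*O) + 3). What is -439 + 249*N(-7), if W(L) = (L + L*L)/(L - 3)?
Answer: -1116968/5 ≈ -2.2339e+5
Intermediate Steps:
W(L) = (L + L**2)/(-3 + L)
N(O) = (-4 + O)*(3 + O**2 + O**2*(1 + O)/(-3 + O)) (N(O) = (O - 4)*((O**2 + (O*(1 + O)/(-3 + O))*O) + 3) = (-4 + O)*((O**2 + O**2*(1 + O)/(-3 + O)) + 3) = (-4 + O)*(3 + O**2 + O**2*(1 + O)/(-3 + O)))
-439 + 249*N(-7) = -439 + 249*((36 - 21*(-7) - 10*(-7)**3 + 2*(-7)**4 + 11*(-7)**2)/(-3 - 7)) = -439 + 249*((36 + 147 - 10*(-343) + 2*2401 + 11*49)/(-10)) = -439 + 249*(-(36 + 147 + 3430 + 4802 + 539)/10) = -439 + 249*(-1/10*8954) = -439 + 249*(-4477/5) = -439 - 1114773/5 = -1116968/5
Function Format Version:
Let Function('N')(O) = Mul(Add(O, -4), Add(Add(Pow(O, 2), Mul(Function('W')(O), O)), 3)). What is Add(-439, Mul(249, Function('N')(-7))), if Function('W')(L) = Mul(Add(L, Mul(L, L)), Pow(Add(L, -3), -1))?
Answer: Rational(-1116968, 5) ≈ -2.2339e+5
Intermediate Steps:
Function('W')(L) = Mul(Pow(Add(-3, L), -1), Add(L, Pow(L, 2))) (Function('W')(L) = Mul(Add(L, Pow(L, 2)), Pow(Add(-3, L), -1)) = Mul(Pow(Add(-3, L), -1), Add(L, Pow(L, 2))))
Function('N')(O) = Mul(Add(-4, O), Add(3, Pow(O, 2), Mul(Pow(O, 2), Pow(Add(-3, O), -1), Add(1, O)))) (Function('N')(O) = Mul(Add(O, -4), Add(Add(Pow(O, 2), Mul(Mul(O, Pow(Add(-3, O), -1), Add(1, O)), O)), 3)) = Mul(Add(-4, O), Add(Add(Pow(O, 2), Mul(Pow(O, 2), Pow(Add(-3, O), -1), Add(1, O))), 3)) = Mul(Add(-4, O), Add(3, Pow(O, 2), Mul(Pow(O, 2), Pow(Add(-3, O), -1), Add(1, O)))))
Add(-439, Mul(249, Function('N')(-7))) = Add(-439, Mul(249, Mul(Pow(Add(-3, -7), -1), Add(36, Mul(-21, -7), Mul(-10, Pow(-7, 3)), Mul(2, Pow(-7, 4)), Mul(11, Pow(-7, 2)))))) = Add(-439, Mul(249, Mul(Pow(-10, -1), Add(36, 147, Mul(-10, -343), Mul(2, 2401), Mul(11, 49))))) = Add(-439, Mul(249, Mul(Rational(-1, 10), Add(36, 147, 3430, 4802, 539)))) = Add(-439, Mul(249, Mul(Rational(-1, 10), 8954))) = Add(-439, Mul(249, Rational(-4477, 5))) = Add(-439, Rational(-1114773, 5)) = Rational(-1116968, 5)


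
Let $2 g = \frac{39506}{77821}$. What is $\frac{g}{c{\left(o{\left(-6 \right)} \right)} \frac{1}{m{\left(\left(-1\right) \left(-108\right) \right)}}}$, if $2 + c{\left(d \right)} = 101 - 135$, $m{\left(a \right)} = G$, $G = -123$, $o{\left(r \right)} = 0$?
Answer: $\frac{809873}{933852} \approx 0.86724$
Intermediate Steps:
$m{\left(a \right)} = -123$
$c{\left(d \right)} = -36$ ($c{\left(d \right)} = -2 + \left(101 - 135\right) = -2 - 34 = -36$)
$g = \frac{19753}{77821}$ ($g = \frac{39506 \cdot \frac{1}{77821}}{2} = \frac{1}{2} \cdot \frac{39506}{77821} = \frac{19753}{77821} \approx 0.25383$)
$\frac{g}{c{\left(o{\left(-6 \right)} \right)} \frac{1}{m{\left(\left(-1\right) \left(-108\right) \right)}}} = \frac{19753}{77821 \left(- \frac{36}{-123}\right)} = \frac{19753}{77821 \left(\left(-36\right) \left(- \frac{1}{123}\right)\right)} = \frac{19753}{77821 \cdot \frac{12}{41}} = \frac{19753}{77821} \cdot \frac{41}{12} = \frac{809873}{933852}$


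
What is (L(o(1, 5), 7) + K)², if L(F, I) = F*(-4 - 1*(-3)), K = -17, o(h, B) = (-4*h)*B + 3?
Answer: 0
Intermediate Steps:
o(h, B) = 3 - 4*B*h (o(h, B) = -4*B*h + 3 = 3 - 4*B*h)
L(F, I) = -F (L(F, I) = F*(-4 + 3) = F*(-1) = -F)
(L(o(1, 5), 7) + K)² = (-(3 - 4*5*1) - 17)² = (-(3 - 20) - 17)² = (-1*(-17) - 17)² = (17 - 17)² = 0² = 0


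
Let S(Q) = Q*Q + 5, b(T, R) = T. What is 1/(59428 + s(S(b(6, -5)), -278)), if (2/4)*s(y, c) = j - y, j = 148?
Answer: 1/59642 ≈ 1.6767e-5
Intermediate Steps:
S(Q) = 5 + Q**2 (S(Q) = Q**2 + 5 = 5 + Q**2)
s(y, c) = 296 - 2*y (s(y, c) = 2*(148 - y) = 296 - 2*y)
1/(59428 + s(S(b(6, -5)), -278)) = 1/(59428 + (296 - 2*(5 + 6**2))) = 1/(59428 + (296 - 2*(5 + 36))) = 1/(59428 + (296 - 2*41)) = 1/(59428 + (296 - 82)) = 1/(59428 + 214) = 1/59642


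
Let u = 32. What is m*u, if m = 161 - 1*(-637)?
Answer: 25536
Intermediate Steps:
m = 798 (m = 161 + 637 = 798)
m*u = 798*32 = 25536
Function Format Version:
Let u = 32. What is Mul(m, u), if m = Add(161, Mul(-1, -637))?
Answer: 25536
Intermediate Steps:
m = 798 (m = Add(161, 637) = 798)
Mul(m, u) = Mul(798, 32) = 25536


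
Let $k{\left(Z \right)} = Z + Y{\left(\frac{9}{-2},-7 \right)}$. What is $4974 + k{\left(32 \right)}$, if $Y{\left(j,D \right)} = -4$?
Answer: $5002$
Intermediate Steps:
$k{\left(Z \right)} = -4 + Z$ ($k{\left(Z \right)} = Z - 4 = -4 + Z$)
$4974 + k{\left(32 \right)} = 4974 + \left(-4 + 32\right) = 4974 + 28 = 5002$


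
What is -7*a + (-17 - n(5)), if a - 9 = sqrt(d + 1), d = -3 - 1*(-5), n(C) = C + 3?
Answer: -88 - 7*sqrt(3) ≈ -100.12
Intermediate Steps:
n(C) = 3 + C
d = 2 (d = -3 + 5 = 2)
a = 9 + sqrt(3) (a = 9 + sqrt(2 + 1) = 9 + sqrt(3) ≈ 10.732)
-7*a + (-17 - n(5)) = -7*(9 + sqrt(3)) + (-17 - (3 + 5)) = (-63 - 7*sqrt(3)) + (-17 - 1*8) = (-63 - 7*sqrt(3)) + (-17 - 8) = (-63 - 7*sqrt(3)) - 25 = -88 - 7*sqrt(3)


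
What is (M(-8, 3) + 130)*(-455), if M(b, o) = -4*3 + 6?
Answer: -56420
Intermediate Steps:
M(b, o) = -6 (M(b, o) = -12 + 6 = -6)
(M(-8, 3) + 130)*(-455) = (-6 + 130)*(-455) = 124*(-455) = -56420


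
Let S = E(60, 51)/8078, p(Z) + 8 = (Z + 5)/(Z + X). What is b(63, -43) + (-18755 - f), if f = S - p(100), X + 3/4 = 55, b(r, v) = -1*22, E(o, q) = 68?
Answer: -46811728053/2492063 ≈ -18784.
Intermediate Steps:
b(r, v) = -22
X = 217/4 (X = -3/4 + 55 = 217/4 ≈ 54.250)
p(Z) = -8 + (5 + Z)/(217/4 + Z) (p(Z) = -8 + (Z + 5)/(Z + 217/4) = -8 + (5 + Z)/(217/4 + Z))
S = 34/4039 (S = 68/8078 = 68*(1/8078) = 34/4039 ≈ 0.0084179)
f = 18261102/2492063 (f = 34/4039 - 4*(-429 - 7*100)/(217 + 4*100) = 34/4039 - 4*(-429 - 700)/(217 + 400) = 34/4039 - 4*(-1129)/617 = 34/4039 - 1*(-4516/617) = 34/4039 + 4516/617 = 18261102/2492063 ≈ 7.3277)
b(63, -43) + (-18755 - f) = -22 + (-18755 - 1*18261102/2492063) = -22 + (-18755 - 18261102/2492063) = -22 - 46756902667/2492063 = -46811728053/2492063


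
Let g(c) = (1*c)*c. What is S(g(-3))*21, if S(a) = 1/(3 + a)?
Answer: 7/4 ≈ 1.7500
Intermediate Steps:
g(c) = c**2 (g(c) = c*c = c**2)
S(g(-3))*21 = 21/(3 + (-3)**2) = 21/(3 + 9) = 21/12 = (1/12)*21 = 7/4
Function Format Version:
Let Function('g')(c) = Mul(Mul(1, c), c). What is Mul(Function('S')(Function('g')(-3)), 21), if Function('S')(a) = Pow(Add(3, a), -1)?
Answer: Rational(7, 4) ≈ 1.7500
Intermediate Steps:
Function('g')(c) = Pow(c, 2) (Function('g')(c) = Mul(c, c) = Pow(c, 2))
Mul(Function('S')(Function('g')(-3)), 21) = Mul(Pow(Add(3, Pow(-3, 2)), -1), 21) = Mul(Pow(Add(3, 9), -1), 21) = Mul(Pow(12, -1), 21) = Mul(Rational(1, 12), 21) = Rational(7, 4)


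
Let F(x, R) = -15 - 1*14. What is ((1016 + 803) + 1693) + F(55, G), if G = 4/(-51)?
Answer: 3483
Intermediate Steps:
G = -4/51 (G = 4*(-1/51) = -4/51 ≈ -0.078431)
F(x, R) = -29 (F(x, R) = -15 - 14 = -29)
((1016 + 803) + 1693) + F(55, G) = ((1016 + 803) + 1693) - 29 = (1819 + 1693) - 29 = 3512 - 29 = 3483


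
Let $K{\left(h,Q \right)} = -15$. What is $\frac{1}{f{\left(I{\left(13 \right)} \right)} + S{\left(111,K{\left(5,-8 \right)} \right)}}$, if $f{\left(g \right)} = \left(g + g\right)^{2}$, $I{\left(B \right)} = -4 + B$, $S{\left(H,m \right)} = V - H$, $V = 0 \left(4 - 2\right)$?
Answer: $\frac{1}{213} \approx 0.0046948$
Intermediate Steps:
$V = 0$ ($V = 0 \cdot 2 = 0$)
$S{\left(H,m \right)} = - H$ ($S{\left(H,m \right)} = 0 - H = - H$)
$f{\left(g \right)} = 4 g^{2}$ ($f{\left(g \right)} = \left(2 g\right)^{2} = 4 g^{2}$)
$\frac{1}{f{\left(I{\left(13 \right)} \right)} + S{\left(111,K{\left(5,-8 \right)} \right)}} = \frac{1}{4 \left(-4 + 13\right)^{2} - 111} = \frac{1}{4 \cdot 9^{2} - 111} = \frac{1}{4 \cdot 81 - 111} = \frac{1}{324 - 111} = \frac{1}{213}$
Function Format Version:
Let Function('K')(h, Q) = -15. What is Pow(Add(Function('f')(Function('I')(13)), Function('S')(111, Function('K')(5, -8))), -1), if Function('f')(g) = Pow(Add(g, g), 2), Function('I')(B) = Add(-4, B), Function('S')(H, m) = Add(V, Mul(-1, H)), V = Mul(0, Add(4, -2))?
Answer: Rational(1, 213) ≈ 0.0046948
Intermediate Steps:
V = 0 (V = Mul(0, 2) = 0)
Function('S')(H, m) = Mul(-1, H) (Function('S')(H, m) = Add(0, Mul(-1, H)) = Mul(-1, H))
Function('f')(g) = Mul(4, Pow(g, 2)) (Function('f')(g) = Pow(Mul(2, g), 2) = Mul(4, Pow(g, 2)))
Pow(Add(Function('f')(Function('I')(13)), Function('S')(111, Function('K')(5, -8))), -1) = Pow(Add(Mul(4, Pow(Add(-4, 13), 2)), Mul(-1, 111)), -1) = Pow(Add(Mul(4, Pow(9, 2)), -111), -1) = Pow(Add(Mul(4, 81), -111), -1) = Pow(Add(324, -111), -1) = Pow(213, -1) = Rational(1, 213)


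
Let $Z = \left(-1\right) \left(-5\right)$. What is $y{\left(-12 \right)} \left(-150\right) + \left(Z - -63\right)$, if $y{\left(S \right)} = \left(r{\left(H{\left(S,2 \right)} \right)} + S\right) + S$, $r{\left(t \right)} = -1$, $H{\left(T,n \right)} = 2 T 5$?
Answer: $3818$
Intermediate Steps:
$H{\left(T,n \right)} = 10 T$
$Z = 5$
$y{\left(S \right)} = -1 + 2 S$ ($y{\left(S \right)} = \left(-1 + S\right) + S = -1 + 2 S$)
$y{\left(-12 \right)} \left(-150\right) + \left(Z - -63\right) = \left(-1 + 2 \left(-12\right)\right) \left(-150\right) + \left(5 - -63\right) = \left(-1 - 24\right) \left(-150\right) + \left(5 + 63\right) = \left(-25\right) \left(-150\right) + 68 = 3750 + 68 = 3818$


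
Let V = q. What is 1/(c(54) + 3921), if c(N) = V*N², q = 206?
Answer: 1/604617 ≈ 1.6539e-6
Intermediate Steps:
V = 206
c(N) = 206*N²
1/(c(54) + 3921) = 1/(206*54² + 3921) = 1/(206*2916 + 3921) = 1/(600696 + 3921) = 1/604617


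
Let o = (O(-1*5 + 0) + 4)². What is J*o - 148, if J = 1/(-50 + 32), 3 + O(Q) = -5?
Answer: -1340/9 ≈ -148.89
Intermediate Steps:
O(Q) = -8 (O(Q) = -3 - 5 = -8)
J = -1/18 (J = 1/(-18) = -1/18 ≈ -0.055556)
o = 16 (o = (-8 + 4)² = (-4)² = 16)
J*o - 148 = -1/18*16 - 148 = -8/9 - 148 = -1340/9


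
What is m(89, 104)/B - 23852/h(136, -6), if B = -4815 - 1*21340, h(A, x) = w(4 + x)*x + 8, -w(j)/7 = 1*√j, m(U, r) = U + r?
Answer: (-4053*√2 + 311925302*I)/(26155*(-4*I + 21*√2)) ≈ -53.13 + 394.41*I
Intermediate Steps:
w(j) = -7*√j
h(A, x) = 8 - 7*x*√(4 + x) (h(A, x) = (-7*√(4 + x))*x + 8 = -7*x*√(4 + x) + 8 = 8 - 7*x*√(4 + x))
B = -26155 (B = -4815 - 21340 = -26155)
m(89, 104)/B - 23852/h(136, -6) = (89 + 104)/(-26155) - 23852/(8 - 7*(-6)*√(4 - 6)) = 193*(-1/26155) - 23852/(8 - 7*(-6)*√(-2)) = -193/26155 - 23852/(8 - 7*(-6)*I*√2) = -193/26155 - 23852/(8 + 42*I*√2)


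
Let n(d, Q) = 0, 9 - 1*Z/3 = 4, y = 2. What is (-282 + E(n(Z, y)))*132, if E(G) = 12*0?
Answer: -37224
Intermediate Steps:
Z = 15 (Z = 27 - 3*4 = 27 - 12 = 15)
E(G) = 0
(-282 + E(n(Z, y)))*132 = (-282 + 0)*132 = -282*132 = -37224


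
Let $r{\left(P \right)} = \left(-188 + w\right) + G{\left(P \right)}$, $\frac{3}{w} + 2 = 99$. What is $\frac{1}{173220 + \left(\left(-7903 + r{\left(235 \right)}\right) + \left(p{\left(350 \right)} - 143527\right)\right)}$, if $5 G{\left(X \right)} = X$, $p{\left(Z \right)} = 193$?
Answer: $\frac{97}{2118677} \approx 4.5783 \cdot 10^{-5}$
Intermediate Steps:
$w = \frac{3}{97}$ ($w = \frac{3}{-2 + 99} = \frac{3}{97} \approx 0.030928$)
$G{\left(X \right)} = \frac{X}{5}$
$r{\left(P \right)} = - \frac{18233}{97} + \frac{P}{5}$ ($r{\left(P \right)} = \left(-188 + \frac{3}{97}\right) + \frac{P}{5} = - \frac{18233}{97} + \frac{P}{5}$)
$\frac{1}{173220 + \left(\left(-7903 + r{\left(235 \right)}\right) + \left(p{\left(350 \right)} - 143527\right)\right)} = \frac{1}{173220 + \left(\left(-7903 + \left(- \frac{18233}{97} + \frac{1}{5} \cdot 235\right)\right) + \left(193 - 143527\right)\right)} = \frac{1}{173220 + \left(\left(-7903 + \left(- \frac{18233}{97} + 47\right)\right) + \left(193 - 143527\right)\right)} = \frac{1}{173220 - \frac{14683663}{97}} = \frac{1}{\frac{2118677}{97}} = \frac{97}{2118677}$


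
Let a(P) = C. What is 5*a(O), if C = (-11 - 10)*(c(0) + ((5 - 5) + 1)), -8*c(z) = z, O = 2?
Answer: -105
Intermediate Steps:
c(z) = -z/8
C = -21 (C = (-11 - 10)*(-1/8*0 + ((5 - 5) + 1)) = -21*(0 + (0 + 1)) = -21*(0 + 1) = -21*1 = -21)
a(P) = -21
5*a(O) = 5*(-21) = -105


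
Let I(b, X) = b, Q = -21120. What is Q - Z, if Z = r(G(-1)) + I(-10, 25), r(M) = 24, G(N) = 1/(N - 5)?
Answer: -21134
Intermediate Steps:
G(N) = 1/(-5 + N)
Z = 14 (Z = 24 - 10 = 14)
Q - Z = -21120 - 1*14 = -21120 - 14 = -21134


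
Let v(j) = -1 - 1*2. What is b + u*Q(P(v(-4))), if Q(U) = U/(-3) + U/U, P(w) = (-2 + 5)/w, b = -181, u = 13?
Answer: -491/3 ≈ -163.67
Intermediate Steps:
v(j) = -3 (v(j) = -1 - 2 = -3)
P(w) = 3/w
Q(U) = 1 - U/3 (Q(U) = U*(-1/3) + 1 = -U/3 + 1 = 1 - U/3)
b + u*Q(P(v(-4))) = -181 + 13*(1 - 1/(-3)) = -181 + 13*(1 - (-1)/3) = -181 + 13*(1 - 1/3*(-1)) = -181 + 13*(1 + 1/3) = -181 + 13*(4/3) = -181 + 52/3 = -491/3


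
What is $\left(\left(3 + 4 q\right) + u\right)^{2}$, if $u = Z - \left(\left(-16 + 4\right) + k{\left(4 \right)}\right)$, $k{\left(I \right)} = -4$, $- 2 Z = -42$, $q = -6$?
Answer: $256$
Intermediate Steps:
$Z = 21$ ($Z = \left(- \frac{1}{2}\right) \left(-42\right) = 21$)
$u = 37$ ($u = 21 - \left(\left(-16 + 4\right) - 4\right) = 21 - \left(-12 - 4\right) = 21 - -16 = 21 + 16 = 37$)
$\left(\left(3 + 4 q\right) + u\right)^{2} = \left(\left(3 + 4 \left(-6\right)\right) + 37\right)^{2} = \left(\left(3 - 24\right) + 37\right)^{2} = \left(-21 + 37\right)^{2} = 16^{2} = 256$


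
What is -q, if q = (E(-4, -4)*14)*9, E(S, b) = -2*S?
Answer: -1008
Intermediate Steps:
q = 1008 (q = (-2*(-4)*14)*9 = (8*14)*9 = 112*9 = 1008)
-q = -1*1008 = -1008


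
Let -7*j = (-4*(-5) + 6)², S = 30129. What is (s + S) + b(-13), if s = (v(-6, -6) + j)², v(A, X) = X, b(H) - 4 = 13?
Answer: 1992678/49 ≈ 40667.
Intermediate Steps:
b(H) = 17 (b(H) = 4 + 13 = 17)
j = -676/7 (j = -(-4*(-5) + 6)²/7 = -(20 + 6)²/7 = -⅐*26² = -⅐*676 = -676/7 ≈ -96.571)
s = 515524/49 (s = (-6 - 676/7)² = (-718/7)² = 515524/49 ≈ 10521.)
(s + S) + b(-13) = (515524/49 + 30129) + 17 = 1991845/49 + 17 = 1992678/49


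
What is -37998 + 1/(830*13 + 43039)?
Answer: -2045394341/53829 ≈ -37998.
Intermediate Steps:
-37998 + 1/(830*13 + 43039) = -37998 + 1/(10790 + 43039) = -37998 + 1/53829 = -2045394341/53829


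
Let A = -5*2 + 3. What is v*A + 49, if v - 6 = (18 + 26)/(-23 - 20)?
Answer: 609/43 ≈ 14.163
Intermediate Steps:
v = 214/43 (v = 6 + (18 + 26)/(-23 - 20) = 6 + 44/(-43) = 6 + 44*(-1/43) = 6 - 44/43 = 214/43 ≈ 4.9767)
A = -7 (A = -10 + 3 = -7)
v*A + 49 = (214/43)*(-7) + 49 = -1498/43 + 49 = 609/43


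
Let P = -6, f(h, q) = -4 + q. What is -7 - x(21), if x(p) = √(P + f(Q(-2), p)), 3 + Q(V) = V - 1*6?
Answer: -7 - √11 ≈ -10.317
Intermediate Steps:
Q(V) = -9 + V (Q(V) = -3 + (V - 1*6) = -3 + (V - 6) = -3 + (-6 + V) = -9 + V)
x(p) = √(-10 + p) (x(p) = √(-6 + (-4 + p)) = √(-10 + p))
-7 - x(21) = -7 - √(-10 + 21) = -7 - √11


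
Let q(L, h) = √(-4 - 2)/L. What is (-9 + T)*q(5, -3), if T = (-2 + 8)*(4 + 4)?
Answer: 39*I*√6/5 ≈ 19.106*I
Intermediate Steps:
q(L, h) = I*√6/L (q(L, h) = √(-6)/L = (I*√6)/L = I*√6/L)
T = 48 (T = 6*8 = 48)
(-9 + T)*q(5, -3) = (-9 + 48)*(I*√6/5) = 39*(I*√6*(⅕)) = 39*(I*√6/5) = 39*I*√6/5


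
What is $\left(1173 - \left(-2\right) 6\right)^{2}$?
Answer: $1404225$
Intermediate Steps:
$\left(1173 - \left(-2\right) 6\right)^{2} = \left(1173 - -12\right)^{2} = \left(1173 + 12\right)^{2} = 1185^{2} = 1404225$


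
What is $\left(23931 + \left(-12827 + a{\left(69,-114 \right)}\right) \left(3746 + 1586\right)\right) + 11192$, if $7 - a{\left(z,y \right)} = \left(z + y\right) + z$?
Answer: $-68449085$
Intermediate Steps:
$a{\left(z,y \right)} = 7 - y - 2 z$ ($a{\left(z,y \right)} = 7 - \left(\left(z + y\right) + z\right) = 7 - \left(\left(y + z\right) + z\right) = 7 - \left(y + 2 z\right) = 7 - y - 2 z$)
$\left(23931 + \left(-12827 + a{\left(69,-114 \right)}\right) \left(3746 + 1586\right)\right) + 11192 = \left(23931 + \left(-12827 - 17\right) \left(3746 + 1586\right)\right) + 11192 = \left(23931 + \left(-12827 + \left(7 + 114 - 138\right)\right) 5332\right) + 11192 = \left(23931 + \left(-12827 - 17\right) 5332\right) + 11192 = \left(23931 - 68484208\right) + 11192 = -68460277 + 11192 = -68449085$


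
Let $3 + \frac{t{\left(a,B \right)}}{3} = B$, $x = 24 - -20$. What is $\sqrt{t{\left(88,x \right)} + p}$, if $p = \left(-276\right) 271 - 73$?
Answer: $i \sqrt{74746} \approx 273.4 i$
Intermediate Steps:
$x = 44$ ($x = 24 + 20 = 44$)
$t{\left(a,B \right)} = -9 + 3 B$
$p = -74869$ ($p = -74796 - 73 = -74869$)
$\sqrt{t{\left(88,x \right)} + p} = \sqrt{\left(-9 + 3 \cdot 44\right) - 74869} = \sqrt{\left(-9 + 132\right) - 74869} = \sqrt{123 - 74869} = \sqrt{-74746} = i \sqrt{74746}$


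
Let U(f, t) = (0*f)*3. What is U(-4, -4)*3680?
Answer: 0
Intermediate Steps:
U(f, t) = 0 (U(f, t) = 0*3 = 0)
U(-4, -4)*3680 = 0*3680 = 0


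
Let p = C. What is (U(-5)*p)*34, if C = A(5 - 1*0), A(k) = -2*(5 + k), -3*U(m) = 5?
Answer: 3400/3 ≈ 1133.3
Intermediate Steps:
U(m) = -5/3 (U(m) = -⅓*5 = -5/3)
A(k) = -10 - 2*k
C = -20 (C = -10 - 2*(5 - 1*0) = -10 - 2*(5 + 0) = -10 - 2*5 = -10 - 10 = -20)
p = -20
(U(-5)*p)*34 = -5/3*(-20)*34 = (100/3)*34 = 3400/3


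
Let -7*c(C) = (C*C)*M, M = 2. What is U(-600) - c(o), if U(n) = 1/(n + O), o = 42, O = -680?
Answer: 645119/1280 ≈ 504.00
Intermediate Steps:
c(C) = -2*C²/7 (c(C) = -C*C*2/7 = -C²*2/7 = -2*C²/7)
U(n) = 1/(-680 + n) (U(n) = 1/(n - 680) = 1/(-680 + n))
U(-600) - c(o) = 1/(-680 - 600) - (-2)*42²/7 = 1/(-1280) - (-2)*1764/7 = -1/1280 - 1*(-504) = -1/1280 + 504 = 645119/1280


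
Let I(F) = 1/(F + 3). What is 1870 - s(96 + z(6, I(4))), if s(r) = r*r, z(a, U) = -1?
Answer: -7155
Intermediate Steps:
I(F) = 1/(3 + F)
s(r) = r²
1870 - s(96 + z(6, I(4))) = 1870 - (96 - 1)² = 1870 - 1*95² = 1870 - 1*9025 = 1870 - 9025 = -7155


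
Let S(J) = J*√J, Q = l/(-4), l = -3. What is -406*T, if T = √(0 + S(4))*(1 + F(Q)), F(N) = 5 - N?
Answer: -4263*√2 ≈ -6028.8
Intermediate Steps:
Q = ¾ (Q = -3/(-4) = -3*(-¼) = ¾ ≈ 0.75000)
S(J) = J^(3/2)
T = 21*√2/2 (T = √(0 + 4^(3/2))*(1 + (5 - 1*¾)) = √(0 + 8)*(1 + (5 - ¾)) = √8*(1 + 17/4) = (2*√2)*(21/4) = 21*√2/2 ≈ 14.849)
-406*T = -4263*√2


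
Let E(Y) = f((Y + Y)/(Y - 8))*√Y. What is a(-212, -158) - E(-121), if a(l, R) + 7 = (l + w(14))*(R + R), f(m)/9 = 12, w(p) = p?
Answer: 62561 - 1188*I ≈ 62561.0 - 1188.0*I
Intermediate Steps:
f(m) = 108 (f(m) = 9*12 = 108)
a(l, R) = -7 + 2*R*(14 + l) (a(l, R) = -7 + (l + 14)*(R + R) = -7 + (14 + l)*(2*R) = -7 + 2*R*(14 + l))
E(Y) = 108*√Y
a(-212, -158) - E(-121) = (-7 + 28*(-158) + 2*(-158)*(-212)) - 108*√(-121) = (-7 - 4424 + 66992) - 108*11*I = 62561 - 1188*I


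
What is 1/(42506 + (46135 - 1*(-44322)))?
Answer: 1/132963 ≈ 7.5209e-6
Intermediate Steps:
1/(42506 + (46135 - 1*(-44322))) = 1/(42506 + (46135 + 44322)) = 1/(42506 + 90457) = 1/132963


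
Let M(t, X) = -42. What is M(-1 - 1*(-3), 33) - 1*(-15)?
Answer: -27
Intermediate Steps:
M(-1 - 1*(-3), 33) - 1*(-15) = -42 - 1*(-15) = -42 + 15 = -27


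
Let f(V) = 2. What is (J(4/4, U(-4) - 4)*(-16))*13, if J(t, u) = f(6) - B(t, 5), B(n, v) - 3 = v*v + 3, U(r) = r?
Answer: 6032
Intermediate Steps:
B(n, v) = 6 + v² (B(n, v) = 3 + (v*v + 3) = 3 + (v² + 3) = 3 + (3 + v²) = 6 + v²)
J(t, u) = -29 (J(t, u) = 2 - (6 + 5²) = 2 - (6 + 25) = 2 - 1*31 = 2 - 31 = -29)
(J(4/4, U(-4) - 4)*(-16))*13 = -29*(-16)*13 = 464*13 = 6032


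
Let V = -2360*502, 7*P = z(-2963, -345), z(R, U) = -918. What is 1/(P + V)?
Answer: -7/8293958 ≈ -8.4399e-7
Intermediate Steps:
P = -918/7 (P = (1/7)*(-918) = -918/7 ≈ -131.14)
V = -1184720
1/(P + V) = 1/(-918/7 - 1184720) = 1/(-8293958/7) = -7/8293958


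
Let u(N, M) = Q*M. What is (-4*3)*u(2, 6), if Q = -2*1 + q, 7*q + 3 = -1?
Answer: 1296/7 ≈ 185.14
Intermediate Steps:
q = -4/7 (q = -3/7 + (⅐)*(-1) = -3/7 - ⅐ = -4/7 ≈ -0.57143)
Q = -18/7 (Q = -2*1 - 4/7 = -2 - 4/7 = -18/7 ≈ -2.5714)
u(N, M) = -18*M/7
(-4*3)*u(2, 6) = (-4*3)*(-18/7*6) = -12*(-108/7) = 1296/7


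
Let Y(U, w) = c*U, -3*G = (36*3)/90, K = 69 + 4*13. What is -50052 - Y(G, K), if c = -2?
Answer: -250264/5 ≈ -50053.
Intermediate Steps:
K = 121 (K = 69 + 52 = 121)
G = -⅖ (G = -36*3/(3*90) = -36/90 = -⅓*6/5 = -⅖ ≈ -0.40000)
Y(U, w) = -2*U
-50052 - Y(G, K) = -50052 - (-2)*(-2)/5 = -50052 - 1*⅘ = -50052 - ⅘ = -250264/5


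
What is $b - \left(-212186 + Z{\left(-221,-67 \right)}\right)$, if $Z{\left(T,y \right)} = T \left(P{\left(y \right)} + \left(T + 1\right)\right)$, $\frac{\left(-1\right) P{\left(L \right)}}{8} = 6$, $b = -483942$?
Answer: $-330984$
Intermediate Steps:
$P{\left(L \right)} = -48$ ($P{\left(L \right)} = \left(-8\right) 6 = -48$)
$Z{\left(T,y \right)} = T \left(-47 + T\right)$ ($Z{\left(T,y \right)} = T \left(-48 + \left(T + 1\right)\right) = T \left(-48 + \left(1 + T\right)\right) = T \left(-47 + T\right)$)
$b - \left(-212186 + Z{\left(-221,-67 \right)}\right) = -483942 - \left(-212186 - 221 \left(-47 - 221\right)\right) = -483942 - \left(-212186 - -59228\right) = -483942 - \left(-212186 + 59228\right) = -483942 - -152958 = -483942 + 152958 = -330984$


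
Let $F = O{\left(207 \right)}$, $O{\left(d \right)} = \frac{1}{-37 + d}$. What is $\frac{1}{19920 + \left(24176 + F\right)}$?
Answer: $\frac{170}{7496321} \approx 2.2678 \cdot 10^{-5}$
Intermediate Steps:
$F = \frac{1}{170}$ ($F = \frac{1}{-37 + 207} = \frac{1}{170} \approx 0.0058824$)
$\frac{1}{19920 + \left(24176 + F\right)} = \frac{1}{19920 + \left(24176 + \frac{1}{170}\right)} = \frac{1}{19920 + \frac{4109921}{170}} = \frac{1}{\frac{7496321}{170}} = \frac{170}{7496321}$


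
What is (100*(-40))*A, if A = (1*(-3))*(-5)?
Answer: -60000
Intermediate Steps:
A = 15 (A = -3*(-5) = 15)
(100*(-40))*A = (100*(-40))*15 = -4000*15 = -60000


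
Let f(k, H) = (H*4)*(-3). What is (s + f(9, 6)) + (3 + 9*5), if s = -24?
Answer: -48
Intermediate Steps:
f(k, H) = -12*H (f(k, H) = (4*H)*(-3) = -12*H)
(s + f(9, 6)) + (3 + 9*5) = (-24 - 12*6) + (3 + 9*5) = (-24 - 72) + (3 + 45) = -96 + 48 = -48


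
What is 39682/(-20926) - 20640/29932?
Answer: -202459283/78294629 ≈ -2.5859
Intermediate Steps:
39682/(-20926) - 20640/29932 = 39682*(-1/20926) - 20640*1/29932 = -19841/10463 - 5160/7483 = -202459283/78294629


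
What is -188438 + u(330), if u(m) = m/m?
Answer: -188437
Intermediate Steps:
u(m) = 1
-188438 + u(330) = -188438 + 1 = -188437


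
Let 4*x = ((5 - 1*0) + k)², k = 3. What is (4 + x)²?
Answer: 400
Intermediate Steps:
x = 16 (x = ((5 - 1*0) + 3)²/4 = ((5 + 0) + 3)²/4 = (5 + 3)²/4 = (¼)*8² = (¼)*64 = 16)
(4 + x)² = (4 + 16)² = 20² = 400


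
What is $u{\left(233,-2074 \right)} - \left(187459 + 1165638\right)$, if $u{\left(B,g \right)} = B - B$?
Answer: $-1353097$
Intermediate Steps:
$u{\left(B,g \right)} = 0$
$u{\left(233,-2074 \right)} - \left(187459 + 1165638\right) = 0 - \left(187459 + 1165638\right) = 0 - 1353097 = -1353097$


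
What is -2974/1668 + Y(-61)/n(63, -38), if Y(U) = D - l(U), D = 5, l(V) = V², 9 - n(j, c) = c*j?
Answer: -2224135/668034 ≈ -3.3294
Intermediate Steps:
n(j, c) = 9 - c*j
Y(U) = 5 - U²
-2974/1668 + Y(-61)/n(63, -38) = -2974/1668 + (5 - 1*(-61)²)/(9 - 1*(-38)*63) = -2974*1/1668 + (5 - 1*3721)/(9 + 2394) = -1487/834 + (5 - 3721)/2403 = -1487/834 - 3716*1/2403 = -1487/834 - 3716/2403 = -2224135/668034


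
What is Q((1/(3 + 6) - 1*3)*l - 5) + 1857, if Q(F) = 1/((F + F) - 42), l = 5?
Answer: 1351887/728 ≈ 1857.0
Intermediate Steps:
Q(F) = 1/(-42 + 2*F) (Q(F) = 1/(2*F - 42) = 1/(-42 + 2*F))
Q((1/(3 + 6) - 1*3)*l - 5) + 1857 = 1/(2*(-21 + ((1/(3 + 6) - 1*3)*5 - 5))) + 1857 = 1/(2*(-21 + ((1/9 - 3)*5 - 5))) + 1857 = 1/(2*(-21 + ((⅑ - 3)*5 - 5))) + 1857 = 1/(2*(-21 + (-26/9*5 - 5))) + 1857 = 1/(2*(-21 + (-130/9 - 5))) + 1857 = 1/(2*(-21 - 175/9)) + 1857 = 1/(2*(-364/9)) + 1857 = (½)*(-9/364) + 1857 = -9/728 + 1857 = 1351887/728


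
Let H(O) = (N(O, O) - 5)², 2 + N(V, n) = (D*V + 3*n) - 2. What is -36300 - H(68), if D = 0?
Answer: -74325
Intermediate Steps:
N(V, n) = -4 + 3*n (N(V, n) = -2 + ((0*V + 3*n) - 2) = -2 + ((0 + 3*n) - 2) = -2 + (3*n - 2) = -2 + (-2 + 3*n) = -4 + 3*n)
H(O) = (-9 + 3*O)² (H(O) = ((-4 + 3*O) - 5)² = (-9 + 3*O)²)
-36300 - H(68) = -36300 - 9*(-3 + 68)² = -36300 - 9*65² = -36300 - 9*4225 = -36300 - 1*38025 = -36300 - 38025 = -74325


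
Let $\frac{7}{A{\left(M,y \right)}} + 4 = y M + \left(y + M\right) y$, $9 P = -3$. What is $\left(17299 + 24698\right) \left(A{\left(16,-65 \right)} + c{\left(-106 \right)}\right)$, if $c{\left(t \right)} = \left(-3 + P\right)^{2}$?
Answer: $\frac{2998067837}{6423} \approx 4.6677 \cdot 10^{5}$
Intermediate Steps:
$P = - \frac{1}{3}$ ($P = \frac{1}{9} \left(-3\right) = - \frac{1}{3} \approx -0.33333$)
$A{\left(M,y \right)} = \frac{7}{-4 + M y + y \left(M + y\right)}$ ($A{\left(M,y \right)} = \frac{7}{-4 + \left(y M + \left(y + M\right) y\right)} = \frac{7}{-4 + \left(M y + \left(M + y\right) y\right)} = \frac{7}{-4 + \left(M y + y \left(M + y\right)\right)} = \frac{7}{-4 + M y + y \left(M + y\right)}$)
$c{\left(t \right)} = \frac{100}{9}$ ($c{\left(t \right)} = \left(-3 - \frac{1}{3}\right)^{2} = \left(- \frac{10}{3}\right)^{2} = \frac{100}{9}$)
$\left(17299 + 24698\right) \left(A{\left(16,-65 \right)} + c{\left(-106 \right)}\right) = \left(17299 + 24698\right) \left(\frac{7}{-4 + \left(-65\right)^{2} + 2 \cdot 16 \left(-65\right)} + \frac{100}{9}\right) = 41997 \left(\frac{7}{-4 + 4225 - 2080} + \frac{100}{9}\right) = 41997 \left(\frac{7}{2141} + \frac{100}{9}\right) = 41997 \cdot \frac{214163}{19269} = \frac{2998067837}{6423}$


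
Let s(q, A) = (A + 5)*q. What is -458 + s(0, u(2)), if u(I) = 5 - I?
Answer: -458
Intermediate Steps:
s(q, A) = q*(5 + A) (s(q, A) = (5 + A)*q = q*(5 + A))
-458 + s(0, u(2)) = -458 + 0*(5 + (5 - 1*2)) = -458 + 0*(5 + (5 - 2)) = -458 + 0*(5 + 3) = -458 + 0*8 = -458 + 0 = -458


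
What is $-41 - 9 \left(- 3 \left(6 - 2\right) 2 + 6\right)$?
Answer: $121$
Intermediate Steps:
$-41 - 9 \left(- 3 \left(6 - 2\right) 2 + 6\right) = -41 - 9 \left(\left(-3\right) 4 \cdot 2 + 6\right) = -41 - 9 \left(\left(-12\right) 2 + 6\right) = -41 - 9 \left(-24 + 6\right) = -41 - -162 = -41 + 162 = 121$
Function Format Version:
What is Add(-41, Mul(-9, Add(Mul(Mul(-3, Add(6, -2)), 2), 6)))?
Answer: 121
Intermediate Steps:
Add(-41, Mul(-9, Add(Mul(Mul(-3, Add(6, -2)), 2), 6))) = Add(-41, Mul(-9, Add(Mul(Mul(-3, 4), 2), 6))) = Add(-41, Mul(-9, Add(Mul(-12, 2), 6))) = Add(-41, Mul(-9, Add(-24, 6))) = Add(-41, Mul(-9, -18)) = Add(-41, 162) = 121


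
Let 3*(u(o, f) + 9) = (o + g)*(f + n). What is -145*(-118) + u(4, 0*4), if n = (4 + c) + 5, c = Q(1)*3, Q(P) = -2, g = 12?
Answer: 17117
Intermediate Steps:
c = -6 (c = -2*3 = -6)
n = 3 (n = (4 - 6) + 5 = -2 + 5 = 3)
u(o, f) = -9 + (3 + f)*(12 + o)/3 (u(o, f) = -9 + ((o + 12)*(f + 3))/3 = -9 + ((12 + o)*(3 + f))/3 = -9 + ((3 + f)*(12 + o))/3 = -9 + (3 + f)*(12 + o)/3)
-145*(-118) + u(4, 0*4) = -145*(-118) + (3 + 4 + 4*(0*4) + (⅓)*(0*4)*4) = 17110 + (3 + 4 + 4*0 + (⅓)*0*4) = 17110 + (3 + 4 + 0 + 0) = 17110 + 7 = 17117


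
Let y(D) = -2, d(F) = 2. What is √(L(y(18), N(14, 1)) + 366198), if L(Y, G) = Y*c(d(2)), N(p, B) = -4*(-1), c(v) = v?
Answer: √366194 ≈ 605.14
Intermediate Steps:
N(p, B) = 4
L(Y, G) = 2*Y (L(Y, G) = Y*2 = 2*Y)
√(L(y(18), N(14, 1)) + 366198) = √(2*(-2) + 366198) = √(-4 + 366198) = √366194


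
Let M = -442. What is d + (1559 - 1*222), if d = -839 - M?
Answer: 940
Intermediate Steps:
d = -397 (d = -839 - 1*(-442) = -839 + 442 = -397)
d + (1559 - 1*222) = -397 + (1559 - 1*222) = -397 + (1559 - 222) = -397 + 1337 = 940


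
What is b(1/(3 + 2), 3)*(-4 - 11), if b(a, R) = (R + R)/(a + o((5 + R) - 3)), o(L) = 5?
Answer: -225/13 ≈ -17.308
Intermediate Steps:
b(a, R) = 2*R/(5 + a) (b(a, R) = (R + R)/(a + 5) = (2*R)/(5 + a) = 2*R/(5 + a))
b(1/(3 + 2), 3)*(-4 - 11) = (2*3/(5 + 1/(3 + 2)))*(-4 - 11) = (2*3/(5 + 1/5))*(-15) = (2*3/(5 + ⅕))*(-15) = (2*3/(26/5))*(-15) = (2*3*(5/26))*(-15) = (15/13)*(-15) = -225/13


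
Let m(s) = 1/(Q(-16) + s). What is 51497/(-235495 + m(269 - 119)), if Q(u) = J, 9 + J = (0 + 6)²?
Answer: -9114969/41682614 ≈ -0.21868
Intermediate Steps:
J = 27 (J = -9 + (0 + 6)² = -9 + 6² = -9 + 36 = 27)
Q(u) = 27
m(s) = 1/(27 + s)
51497/(-235495 + m(269 - 119)) = 51497/(-235495 + 1/(27 + (269 - 119))) = 51497/(-235495 + 1/(27 + 150)) = 51497/(-235495 + 1/177) = 51497/(-41682614/177) = 51497*(-177/41682614) = -9114969/41682614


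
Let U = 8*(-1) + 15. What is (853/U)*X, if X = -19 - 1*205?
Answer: -27296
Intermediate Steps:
X = -224 (X = -19 - 205 = -224)
U = 7 (U = -8 + 15 = 7)
(853/U)*X = (853/7)*(-224) = -27296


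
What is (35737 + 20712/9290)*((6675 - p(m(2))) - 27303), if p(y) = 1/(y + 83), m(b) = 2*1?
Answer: -291076537235701/394825 ≈ -7.3723e+8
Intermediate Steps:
m(b) = 2
p(y) = 1/(83 + y)
(35737 + 20712/9290)*((6675 - p(m(2))) - 27303) = (35737 + 20712/9290)*((6675 - 1/(83 + 2)) - 27303) = (35737 + 20712*(1/9290))*((6675 - 1/85) - 27303) = (35737 + 10356/4645)*((6675 - 1*1/85) - 27303) = 166008721*((6675 - 1/85) - 27303)/4645 = 166008721*(567374/85 - 27303)/4645 = (166008721/4645)*(-1753381/85) = -291076537235701/394825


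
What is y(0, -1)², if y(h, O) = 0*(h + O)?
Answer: 0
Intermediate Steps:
y(h, O) = 0 (y(h, O) = 0*(O + h) = 0)
y(0, -1)² = 0² = 0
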